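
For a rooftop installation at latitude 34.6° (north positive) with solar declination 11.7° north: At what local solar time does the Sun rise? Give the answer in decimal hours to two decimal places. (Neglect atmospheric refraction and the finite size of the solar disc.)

5.45 h

The sunset hour angle satisfies cos H_s = −tan φ tan δ = -0.1429, giving H_s = 98.22°.
Sunrise is at 12 − H_s/15 = 12 − 6.548 = 5.452 h local solar time.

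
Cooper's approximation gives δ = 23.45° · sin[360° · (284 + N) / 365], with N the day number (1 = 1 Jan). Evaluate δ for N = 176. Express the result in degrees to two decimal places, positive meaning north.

+23.40°

360 × (284 + 176) / 365 = 453.699°; sin(453.699°) = 0.9979.
δ = 23.45 × 0.9979 = 23.401° ≈ +23.40°.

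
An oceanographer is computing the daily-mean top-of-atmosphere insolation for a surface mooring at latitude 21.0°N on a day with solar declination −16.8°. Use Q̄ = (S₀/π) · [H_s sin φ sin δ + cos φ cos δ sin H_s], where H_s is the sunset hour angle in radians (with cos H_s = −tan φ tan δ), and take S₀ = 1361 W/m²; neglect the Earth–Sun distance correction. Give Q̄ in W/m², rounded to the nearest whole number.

−tan φ tan δ = −(0.3839)(-0.3019) = 0.1159; H_s = arccos(0.1159) = 83.34°. In radians, H_s = 1.4546.
H_s sin φ sin δ = 1.4546 × 0.3584 × -0.2890 = -0.1507.
cos φ cos δ sin H_s = 0.9336 × 0.9573 × 0.9933 = 0.8877.
Q̄ = (1361/π) × (-0.1507 + 0.8877) = 433.22 × 0.7370 = 319.28 W/m².

319 W/m²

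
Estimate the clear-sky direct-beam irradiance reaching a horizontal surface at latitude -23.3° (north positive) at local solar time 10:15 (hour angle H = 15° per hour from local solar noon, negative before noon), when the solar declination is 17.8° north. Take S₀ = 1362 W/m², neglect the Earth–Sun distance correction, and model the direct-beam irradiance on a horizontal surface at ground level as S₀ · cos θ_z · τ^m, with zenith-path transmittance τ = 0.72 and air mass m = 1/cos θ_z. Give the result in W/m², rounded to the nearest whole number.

551 W/m²

Hour angle H = 15° × (10.25 − 12) = -26.25°.
With φ = -23.3°, δ = 17.8°, H = -26.25°: sin φ sin δ = -0.1209, cos φ cos δ cos H = 0.7843, so cos θ_z = 0.6634.
Air mass m = 1/cos θ_z = 1/0.6634 = 1.507; τ^m = 0.72^1.507 = 0.6095.
Surface direct beam = 1362 × 0.6634 × 0.6095 = 550.71 W/m².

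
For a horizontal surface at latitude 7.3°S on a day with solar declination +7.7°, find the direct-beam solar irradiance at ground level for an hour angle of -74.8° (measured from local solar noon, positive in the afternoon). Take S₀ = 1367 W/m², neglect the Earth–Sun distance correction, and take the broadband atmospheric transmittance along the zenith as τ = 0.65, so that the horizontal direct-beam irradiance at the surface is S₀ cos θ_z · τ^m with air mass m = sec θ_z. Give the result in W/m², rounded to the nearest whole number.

With φ = -7.3°, δ = 7.7°, H = -74.80°: sin φ sin δ = -0.0170, cos φ cos δ cos H = 0.2577, so cos θ_z = 0.2407.
Air mass m = 1/cos θ_z = 1/0.2407 = 4.155; τ^m = 0.65^4.155 = 0.1670.
Surface direct beam = 1367 × 0.2407 × 0.1670 = 54.95 W/m².

55 W/m²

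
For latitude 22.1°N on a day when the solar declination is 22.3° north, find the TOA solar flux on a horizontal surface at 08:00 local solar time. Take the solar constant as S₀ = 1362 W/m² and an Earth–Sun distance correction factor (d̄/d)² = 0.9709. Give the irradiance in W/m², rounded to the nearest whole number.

Hour angle H = 15° × (8 − 12) = -60.00°.
With φ = 22.1°, δ = 22.3°, H = -60.00°: sin φ sin δ = 0.1428, cos φ cos δ cos H = 0.4286, so cos θ_z = 0.5714.
Top-of-atmosphere irradiance = S₀ (d̄/d)² cos θ_z = 1362 × 0.9709 × 0.5714 = 755.60 W/m².

756 W/m²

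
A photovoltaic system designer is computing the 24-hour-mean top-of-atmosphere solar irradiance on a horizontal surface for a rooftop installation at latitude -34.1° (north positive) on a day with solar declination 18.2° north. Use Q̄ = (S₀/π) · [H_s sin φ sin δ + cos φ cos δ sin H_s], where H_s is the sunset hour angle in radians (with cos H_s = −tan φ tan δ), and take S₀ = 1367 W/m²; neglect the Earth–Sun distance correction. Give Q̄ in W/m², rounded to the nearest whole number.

The sunset hour angle satisfies cos H_s = −tan φ tan δ = 0.2226, giving H_s = 77.14°. In radians, H_s = 1.3463.
H_s sin φ sin δ = 1.3463 × -0.5606 × 0.3123 = -0.2357.
cos φ cos δ sin H_s = 0.8281 × 0.9500 × 0.9749 = 0.7669.
Q̄ = (1367/π) × (-0.2357 + 0.7669) = 435.13 × 0.5312 = 231.14 W/m².

231 W/m²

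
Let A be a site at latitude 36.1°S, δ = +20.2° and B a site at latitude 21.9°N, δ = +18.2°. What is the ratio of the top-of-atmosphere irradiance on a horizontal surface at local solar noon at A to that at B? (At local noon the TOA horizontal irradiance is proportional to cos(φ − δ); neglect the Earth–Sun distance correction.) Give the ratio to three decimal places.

0.556

A: cos θ_z = cos(-36.1° − (20.2°)) = 0.5548.
B: cos θ_z = cos(21.9° − (18.2°)) = 0.9979.
Ratio A/B = 0.5548 / 0.9979 = 0.5560.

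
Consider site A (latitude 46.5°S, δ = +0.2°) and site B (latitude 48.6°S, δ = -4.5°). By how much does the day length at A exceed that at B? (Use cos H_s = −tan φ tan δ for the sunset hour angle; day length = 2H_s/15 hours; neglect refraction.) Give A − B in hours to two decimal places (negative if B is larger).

-0.71 h

A: H_s = arccos(−tan -46.5° · tan 0.2°) = 89.79°, so 2H_s/15 = 11.9720 h.
B: H_s = arccos(−tan -48.6° · tan -4.5°) = 95.12°, so 2H_s/15 = 12.6827 h.
A − B = 11.9720 − 12.6827 = -0.7107 h.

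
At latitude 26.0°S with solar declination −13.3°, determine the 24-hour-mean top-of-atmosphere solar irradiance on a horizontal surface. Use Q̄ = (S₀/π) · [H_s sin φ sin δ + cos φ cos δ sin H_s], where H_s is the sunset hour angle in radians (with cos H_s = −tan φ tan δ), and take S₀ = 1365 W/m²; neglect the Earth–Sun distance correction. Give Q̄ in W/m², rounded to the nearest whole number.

The sunset hour angle satisfies cos H_s = −tan φ tan δ = -0.1153, giving H_s = 96.62°. In radians, H_s = 1.6863.
H_s sin φ sin δ = 1.6863 × -0.4384 × -0.2300 = 0.1700.
cos φ cos δ sin H_s = 0.8988 × 0.9732 × 0.9933 = 0.8689.
Q̄ = (1365/π) × (0.1700 + 0.8689) = 434.49 × 1.0389 = 451.39 W/m².

451 W/m²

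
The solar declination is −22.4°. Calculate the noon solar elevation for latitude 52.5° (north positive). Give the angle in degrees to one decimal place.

15.1°

At local solar noon the hour angle is zero, so the elevation is 90° − |φ − δ| = 90° − |52.5° − (-22.4°)| = 90° − 74.9° = 15.1°.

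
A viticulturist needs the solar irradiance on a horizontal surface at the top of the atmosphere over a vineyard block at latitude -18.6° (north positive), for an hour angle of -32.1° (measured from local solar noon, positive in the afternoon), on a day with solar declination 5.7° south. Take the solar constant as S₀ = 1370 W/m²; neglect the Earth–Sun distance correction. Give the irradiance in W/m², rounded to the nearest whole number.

With φ = -18.6°, δ = -5.7°, H = -32.10°: sin φ sin δ = 0.0317, cos φ cos δ cos H = 0.7989, so cos θ_z = 0.8306.
Top-of-atmosphere irradiance = S₀ cos θ_z = 1370 × 0.8306 = 1137.92 W/m².

1138 W/m²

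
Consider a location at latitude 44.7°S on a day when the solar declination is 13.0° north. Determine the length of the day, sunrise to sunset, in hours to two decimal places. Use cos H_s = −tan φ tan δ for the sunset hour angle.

cos H_s = −tan(-44.7°) · tan(13.0°) = 0.2285, so H_s = arccos(0.2285) = 76.79°.
Day length = 2 H_s / 15° h⁻¹ = 153.58° / 15 = 10.239 h.

10.24 hours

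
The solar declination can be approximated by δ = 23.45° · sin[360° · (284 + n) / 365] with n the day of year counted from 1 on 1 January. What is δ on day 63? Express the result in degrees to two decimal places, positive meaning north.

-7.15°

360 × (284 + 63) / 365 = 342.247°; sin(342.247°) = -0.3049.
δ = 23.45 × -0.3049 = -7.150° ≈ -7.15°.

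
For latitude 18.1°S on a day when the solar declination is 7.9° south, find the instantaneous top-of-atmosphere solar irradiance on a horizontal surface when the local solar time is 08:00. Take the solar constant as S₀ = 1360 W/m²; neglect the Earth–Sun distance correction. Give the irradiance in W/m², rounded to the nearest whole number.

698 W/m²

Hour angle H = 15° × (8 − 12) = -60.00°.
With φ = -18.1°, δ = -7.9°, H = -60.00°: sin φ sin δ = 0.0427, cos φ cos δ cos H = 0.4707, so cos θ_z = 0.5134.
Top-of-atmosphere irradiance = S₀ cos θ_z = 1360 × 0.5134 = 698.22 W/m².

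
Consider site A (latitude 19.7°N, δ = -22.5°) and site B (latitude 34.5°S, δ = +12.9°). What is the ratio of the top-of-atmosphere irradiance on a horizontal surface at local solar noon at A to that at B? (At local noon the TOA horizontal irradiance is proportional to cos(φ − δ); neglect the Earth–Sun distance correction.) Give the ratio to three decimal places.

A: cos θ_z = cos(19.7° − (-22.5°)) = 0.7408.
B: cos θ_z = cos(-34.5° − (12.9°)) = 0.6769.
Ratio A/B = 0.7408 / 0.6769 = 1.0944.

1.094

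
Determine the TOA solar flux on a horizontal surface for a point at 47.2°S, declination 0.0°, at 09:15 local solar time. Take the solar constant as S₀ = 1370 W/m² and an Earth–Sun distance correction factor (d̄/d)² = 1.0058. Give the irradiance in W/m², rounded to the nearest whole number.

Hour angle H = 15° × (9.25 − 12) = -41.25°.
With φ = -47.2°, δ = 0.0°, H = -41.25°: sin φ sin δ = 0.0000, cos φ cos δ cos H = 0.5108, so cos θ_z = 0.5108.
Top-of-atmosphere irradiance = S₀ (d̄/d)² cos θ_z = 1370 × 1.0058 × 0.5108 = 703.85 W/m².

704 W/m²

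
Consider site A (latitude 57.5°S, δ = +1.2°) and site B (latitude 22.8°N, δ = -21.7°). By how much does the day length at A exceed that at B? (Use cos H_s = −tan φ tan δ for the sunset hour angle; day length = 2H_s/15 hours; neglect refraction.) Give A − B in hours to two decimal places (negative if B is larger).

A: H_s = arccos(−tan -57.5° · tan 1.2°) = 88.12°, so 2H_s/15 = 11.7493 h.
B: H_s = arccos(−tan 22.8° · tan -21.7°) = 80.37°, so 2H_s/15 = 10.7160 h.
A − B = 11.7493 − 10.7160 = 1.0333 h.

+1.03 h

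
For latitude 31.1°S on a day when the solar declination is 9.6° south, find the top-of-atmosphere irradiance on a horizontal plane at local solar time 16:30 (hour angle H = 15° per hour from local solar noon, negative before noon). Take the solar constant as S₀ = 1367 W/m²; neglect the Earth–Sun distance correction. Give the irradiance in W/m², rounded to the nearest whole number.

Hour angle H = 15° × (16.5 − 12) = 67.50°.
With φ = -31.1°, δ = -9.6°, H = 67.50°: sin φ sin δ = 0.0861, cos φ cos δ cos H = 0.3231, so cos θ_z = 0.4092.
Top-of-atmosphere irradiance = S₀ cos θ_z = 1367 × 0.4092 = 559.38 W/m².

559 W/m²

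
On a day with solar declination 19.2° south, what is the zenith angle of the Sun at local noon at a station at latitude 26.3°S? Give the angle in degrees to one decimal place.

7.1°

At local solar noon the hour angle is zero, so the zenith angle is |φ − δ| = |-26.3° − (-19.2°)| = 7.1°.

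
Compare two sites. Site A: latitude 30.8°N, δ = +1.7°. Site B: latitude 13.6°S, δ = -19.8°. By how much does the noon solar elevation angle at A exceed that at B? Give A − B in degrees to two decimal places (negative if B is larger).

A: 90° − |30.8 − (1.7)| = 60.90°.
B: 90° − |-13.6 − (-19.8)| = 83.80°.
A − B = 60.90 − 83.80 = -22.90°.

-22.90°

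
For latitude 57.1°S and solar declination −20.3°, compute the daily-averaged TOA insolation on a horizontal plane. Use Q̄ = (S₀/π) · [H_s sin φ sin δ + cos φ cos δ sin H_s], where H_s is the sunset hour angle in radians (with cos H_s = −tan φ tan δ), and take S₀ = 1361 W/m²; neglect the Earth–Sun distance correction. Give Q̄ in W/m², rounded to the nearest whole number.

The sunset hour angle satisfies cos H_s = −tan φ tan δ = -0.5718, giving H_s = 124.88°. In radians, H_s = 2.1796.
H_s sin φ sin δ = 2.1796 × -0.8396 × -0.3469 = 0.6348.
cos φ cos δ sin H_s = 0.5432 × 0.9379 × 0.8203 = 0.4179.
Q̄ = (1361/π) × (0.6348 + 0.4179) = 433.22 × 1.0527 = 456.05 W/m².

456 W/m²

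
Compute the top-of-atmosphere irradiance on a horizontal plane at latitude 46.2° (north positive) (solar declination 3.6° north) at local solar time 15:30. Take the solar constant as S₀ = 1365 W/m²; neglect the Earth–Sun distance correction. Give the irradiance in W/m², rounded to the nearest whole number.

Hour angle H = 15° × (15.5 − 12) = 52.50°.
With φ = 46.2°, δ = 3.6°, H = 52.50°: sin φ sin δ = 0.0453, cos φ cos δ cos H = 0.4205, so cos θ_z = 0.4658.
Top-of-atmosphere irradiance = S₀ cos θ_z = 1365 × 0.4658 = 635.82 W/m².

636 W/m²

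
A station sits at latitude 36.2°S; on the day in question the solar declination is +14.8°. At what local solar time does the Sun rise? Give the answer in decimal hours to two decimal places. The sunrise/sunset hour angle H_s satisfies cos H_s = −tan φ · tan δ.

6.74 h

The sunset hour angle satisfies cos H_s = −tan φ tan δ = 0.1934, giving H_s = 78.85°.
Sunrise is at 12 − H_s/15 = 12 − 5.257 = 6.743 h local solar time.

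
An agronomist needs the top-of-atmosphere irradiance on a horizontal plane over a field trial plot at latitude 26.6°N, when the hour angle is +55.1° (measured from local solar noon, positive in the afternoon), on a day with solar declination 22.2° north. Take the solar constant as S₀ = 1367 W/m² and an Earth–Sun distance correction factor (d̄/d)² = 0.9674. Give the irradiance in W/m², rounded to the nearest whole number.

850 W/m²

With φ = 26.6°, δ = 22.2°, H = 55.10°: sin φ sin δ = 0.1692, cos φ cos δ cos H = 0.4737, so cos θ_z = 0.6429.
Top-of-atmosphere irradiance = S₀ (d̄/d)² cos θ_z = 1367 × 0.9674 × 0.6429 = 850.19 W/m².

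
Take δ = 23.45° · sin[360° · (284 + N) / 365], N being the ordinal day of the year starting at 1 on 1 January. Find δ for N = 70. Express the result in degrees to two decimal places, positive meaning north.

-4.41°

360 × (284 + 70) / 365 = 349.151°; sin(349.151°) = -0.1882.
δ = 23.45 × -0.1882 = -4.413° ≈ -4.41°.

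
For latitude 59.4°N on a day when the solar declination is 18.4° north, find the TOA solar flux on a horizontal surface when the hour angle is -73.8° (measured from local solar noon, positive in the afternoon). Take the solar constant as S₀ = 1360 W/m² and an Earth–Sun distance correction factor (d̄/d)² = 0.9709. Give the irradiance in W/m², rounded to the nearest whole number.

With φ = 59.4°, δ = 18.4°, H = -73.80°: sin φ sin δ = 0.2717, cos φ cos δ cos H = 0.1348, so cos θ_z = 0.4065.
Top-of-atmosphere irradiance = S₀ (d̄/d)² cos θ_z = 1360 × 0.9709 × 0.4065 = 536.75 W/m².

537 W/m²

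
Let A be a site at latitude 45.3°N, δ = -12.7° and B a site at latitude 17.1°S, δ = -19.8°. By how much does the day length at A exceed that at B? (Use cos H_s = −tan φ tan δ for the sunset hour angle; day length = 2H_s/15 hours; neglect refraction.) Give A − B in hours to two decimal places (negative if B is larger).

-2.60 h

A: H_s = arccos(−tan 45.3° · tan -12.7°) = 76.84°, so 2H_s/15 = 10.2453 h.
B: H_s = arccos(−tan -17.1° · tan -19.8°) = 96.36°, so 2H_s/15 = 12.8480 h.
A − B = 10.2453 − 12.8480 = -2.6027 h.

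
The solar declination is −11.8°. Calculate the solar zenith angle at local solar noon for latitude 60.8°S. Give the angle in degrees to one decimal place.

49.0°

At local solar noon the hour angle is zero, so the zenith angle is |φ − δ| = |-60.8° − (-11.8°)| = 49.0°.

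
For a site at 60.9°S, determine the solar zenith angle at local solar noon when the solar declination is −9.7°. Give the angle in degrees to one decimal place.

51.2°

At local solar noon the hour angle is zero, so the zenith angle is |φ − δ| = |-60.9° − (-9.7°)| = 51.2°.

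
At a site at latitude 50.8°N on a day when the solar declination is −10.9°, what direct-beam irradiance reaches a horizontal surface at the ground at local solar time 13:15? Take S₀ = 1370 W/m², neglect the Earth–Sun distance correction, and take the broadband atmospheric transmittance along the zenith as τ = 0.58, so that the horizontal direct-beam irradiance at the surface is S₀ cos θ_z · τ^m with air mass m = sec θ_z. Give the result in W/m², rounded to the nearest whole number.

Hour angle H = 15° × (13.25 − 12) = 18.75°.
cos θ_z = sin φ sin δ + cos φ cos δ cos H = (0.7749)(-0.1891) + (0.6320)(0.9820)(0.9469) = 0.4411.
Air mass m = 1/cos θ_z = 1/0.4411 = 2.267; τ^m = 0.58^2.267 = 0.2909.
Surface direct beam = 1370 × 0.4411 × 0.2909 = 175.79 W/m².

176 W/m²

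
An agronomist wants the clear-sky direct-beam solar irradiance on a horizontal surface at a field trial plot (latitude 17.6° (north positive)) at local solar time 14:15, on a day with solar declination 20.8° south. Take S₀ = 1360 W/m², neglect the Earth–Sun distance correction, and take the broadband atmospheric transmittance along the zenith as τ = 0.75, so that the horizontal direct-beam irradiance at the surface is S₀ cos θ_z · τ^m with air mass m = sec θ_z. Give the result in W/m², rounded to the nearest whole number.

547 W/m²

Hour angle H = 15° × (14.25 − 12) = 33.75°.
cos θ_z = sin(17.6°) sin(-20.8°) + cos(17.6°) cos(-20.8°) cos(33.75°) = -0.1074 + 0.7409 = 0.6335.
Air mass m = 1/cos θ_z = 1/0.6335 = 1.579; τ^m = 0.75^1.579 = 0.6349.
Surface direct beam = 1360 × 0.6335 × 0.6349 = 547.00 W/m².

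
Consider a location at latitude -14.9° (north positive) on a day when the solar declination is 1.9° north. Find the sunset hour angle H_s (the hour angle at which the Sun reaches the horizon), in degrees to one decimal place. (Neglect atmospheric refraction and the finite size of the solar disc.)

−tan φ tan δ = −(-0.2661)(0.0332) = 0.0088; H_s = arccos(0.0088) = 89.50°.

89.5°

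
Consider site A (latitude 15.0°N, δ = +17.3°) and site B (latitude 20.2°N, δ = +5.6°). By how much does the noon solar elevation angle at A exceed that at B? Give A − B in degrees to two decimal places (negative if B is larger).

A: 90° − |15.0 − (17.3)| = 87.70°.
B: 90° − |20.2 − (5.6)| = 75.40°.
A − B = 87.70 − 75.40 = 12.30°.

+12.30°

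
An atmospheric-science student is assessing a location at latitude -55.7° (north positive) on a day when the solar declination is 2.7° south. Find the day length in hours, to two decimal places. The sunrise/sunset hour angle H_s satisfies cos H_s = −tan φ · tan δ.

12.53 hours

The sunset hour angle satisfies cos H_s = −tan φ tan δ = -0.0691, giving H_s = 93.96°.
Day length = 2 H_s / 15° h⁻¹ = 187.92° / 15 = 12.528 h.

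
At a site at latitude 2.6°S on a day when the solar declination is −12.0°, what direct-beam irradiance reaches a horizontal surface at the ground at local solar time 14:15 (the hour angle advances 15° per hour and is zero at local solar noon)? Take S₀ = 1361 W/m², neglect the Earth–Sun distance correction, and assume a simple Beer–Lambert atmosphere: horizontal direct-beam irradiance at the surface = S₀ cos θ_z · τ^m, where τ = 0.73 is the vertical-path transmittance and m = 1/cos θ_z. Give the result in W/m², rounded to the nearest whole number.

763 W/m²

Hour angle H = 15° × (14.25 − 12) = 33.75°.
cos θ_z = sin φ sin δ + cos φ cos δ cos H = (-0.0454)(-0.2079) + (0.9990)(0.9781)(0.8315) = 0.8219.
Air mass m = 1/cos θ_z = 1/0.8219 = 1.217; τ^m = 0.73^1.217 = 0.6818.
Surface direct beam = 1361 × 0.8219 × 0.6818 = 762.67 W/m².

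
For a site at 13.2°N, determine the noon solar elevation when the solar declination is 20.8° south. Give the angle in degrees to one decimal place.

56.0°

At local solar noon the hour angle is zero, so the elevation is 90° − |φ − δ| = 90° − |13.2° − (-20.8°)| = 90° − 34.0° = 56.0°.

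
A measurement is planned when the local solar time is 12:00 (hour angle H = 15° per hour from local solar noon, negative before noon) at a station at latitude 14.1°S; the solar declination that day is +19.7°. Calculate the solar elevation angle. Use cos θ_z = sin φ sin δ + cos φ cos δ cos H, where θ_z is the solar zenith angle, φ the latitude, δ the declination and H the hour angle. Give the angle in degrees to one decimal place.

Hour angle H = 15° × (12 − 12) = 0.00°.
With φ = -14.1°, δ = 19.7°, H = 0.00°: sin φ sin δ = -0.0821, cos φ cos δ cos H = 0.9131, so cos θ_z = 0.8310.
θ_z = arccos(0.8310) = 33.80°, so the elevation is 90° − 33.80° = 56.20°.

56.2°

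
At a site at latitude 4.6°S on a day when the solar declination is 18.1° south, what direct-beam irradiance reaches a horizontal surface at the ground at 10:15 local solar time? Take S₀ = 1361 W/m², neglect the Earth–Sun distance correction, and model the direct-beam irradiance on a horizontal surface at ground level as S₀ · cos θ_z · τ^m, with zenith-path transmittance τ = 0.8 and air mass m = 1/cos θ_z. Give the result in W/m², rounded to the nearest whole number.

Hour angle H = 15° × (10.25 − 12) = -26.25°.
cos θ_z = sin(-4.6°) sin(-18.1°) + cos(-4.6°) cos(-18.1°) cos(-26.25°) = 0.0249 + 0.8497 = 0.8746.
Air mass m = 1/cos θ_z = 1/0.8746 = 1.143; τ^m = 0.8^1.143 = 0.7749.
Surface direct beam = 1361 × 0.8746 × 0.7749 = 922.39 W/m².

922 W/m²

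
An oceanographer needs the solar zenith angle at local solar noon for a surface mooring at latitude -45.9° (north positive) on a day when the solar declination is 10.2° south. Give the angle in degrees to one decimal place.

At local solar noon the hour angle is zero, so the zenith angle is |φ − δ| = |-45.9° − (-10.2°)| = 35.7°.

35.7°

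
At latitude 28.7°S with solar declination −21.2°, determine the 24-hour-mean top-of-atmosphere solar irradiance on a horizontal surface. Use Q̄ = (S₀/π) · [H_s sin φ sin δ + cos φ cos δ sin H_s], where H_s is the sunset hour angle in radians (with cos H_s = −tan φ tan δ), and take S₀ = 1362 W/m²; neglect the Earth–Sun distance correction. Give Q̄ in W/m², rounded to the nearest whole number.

481 W/m²

−tan φ tan δ = −(-0.5475)(-0.3879) = -0.2124; H_s = arccos(-0.2124) = 102.26°. In radians, H_s = 1.7848.
H_s sin φ sin δ = 1.7848 × -0.4802 × -0.3616 = 0.3099.
cos φ cos δ sin H_s = 0.8771 × 0.9323 × 0.9772 = 0.7991.
Q̄ = (1362/π) × (0.3099 + 0.7991) = 433.54 × 1.1090 = 480.80 W/m².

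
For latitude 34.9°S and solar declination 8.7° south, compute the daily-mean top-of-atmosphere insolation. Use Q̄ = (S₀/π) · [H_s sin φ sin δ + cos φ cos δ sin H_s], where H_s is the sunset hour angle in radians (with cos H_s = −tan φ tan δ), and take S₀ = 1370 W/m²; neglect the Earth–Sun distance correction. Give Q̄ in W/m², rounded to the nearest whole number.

−tan φ tan δ = −(-0.6976)(-0.1530) = -0.1067; H_s = arccos(-0.1067) = 96.13°. In radians, H_s = 1.6778.
H_s sin φ sin δ = 1.6778 × -0.5721 × -0.1513 = 0.1452.
cos φ cos δ sin H_s = 0.8202 × 0.9885 × 0.9943 = 0.8061.
Q̄ = (1370/π) × (0.1452 + 0.8061) = 436.08 × 0.9513 = 414.84 W/m².

415 W/m²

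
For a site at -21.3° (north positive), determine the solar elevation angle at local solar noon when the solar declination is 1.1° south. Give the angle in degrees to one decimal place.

69.8°

At local solar noon the hour angle is zero, so the elevation is 90° − |φ − δ| = 90° − |-21.3° − (-1.1°)| = 90° − 20.2° = 69.8°.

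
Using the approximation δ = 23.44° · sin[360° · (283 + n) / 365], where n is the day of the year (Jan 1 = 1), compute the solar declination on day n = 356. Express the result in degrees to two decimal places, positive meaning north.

360 × (283 + 356) / 365 = 630.247°; sin(630.247°) = -1.0000.
δ = 23.44 × -1.0000 = -23.440° ≈ -23.44°.

-23.44°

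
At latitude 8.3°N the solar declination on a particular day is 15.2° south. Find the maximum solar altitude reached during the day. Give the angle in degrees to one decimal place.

66.5°

At local solar noon the hour angle is zero, so the elevation is 90° − |φ − δ| = 90° − |8.3° − (-15.2°)| = 90° − 23.5° = 66.5°.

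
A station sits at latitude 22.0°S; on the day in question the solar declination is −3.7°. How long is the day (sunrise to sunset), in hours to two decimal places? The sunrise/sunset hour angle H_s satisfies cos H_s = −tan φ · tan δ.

12.20 hours

The sunset hour angle satisfies cos H_s = −tan φ tan δ = -0.0261, giving H_s = 91.50°.
Day length = 2 H_s / 15° h⁻¹ = 183.00° / 15 = 12.200 h.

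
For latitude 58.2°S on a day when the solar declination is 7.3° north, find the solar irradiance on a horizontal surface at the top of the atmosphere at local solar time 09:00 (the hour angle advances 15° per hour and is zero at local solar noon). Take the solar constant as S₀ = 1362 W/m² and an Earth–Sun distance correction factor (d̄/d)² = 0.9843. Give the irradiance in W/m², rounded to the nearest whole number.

Hour angle H = 15° × (9 − 12) = -45.00°.
With φ = -58.2°, δ = 7.3°, H = -45.00°: sin φ sin δ = -0.1080, cos φ cos δ cos H = 0.3696, so cos θ_z = 0.2616.
Top-of-atmosphere irradiance = S₀ (d̄/d)² cos θ_z = 1362 × 0.9843 × 0.2616 = 350.71 W/m².

351 W/m²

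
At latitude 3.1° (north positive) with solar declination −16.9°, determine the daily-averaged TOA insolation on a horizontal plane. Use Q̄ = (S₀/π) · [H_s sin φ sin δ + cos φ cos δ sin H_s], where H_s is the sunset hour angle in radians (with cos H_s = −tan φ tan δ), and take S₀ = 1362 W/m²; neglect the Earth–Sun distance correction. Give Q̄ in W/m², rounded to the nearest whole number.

cos H_s = −tan(3.1°) · tan(-16.9°) = 0.0165, so H_s = arccos(0.0165) = 89.05°. In radians, H_s = 1.5542.
H_s sin φ sin δ = 1.5542 × 0.0541 × -0.2907 = -0.0244.
cos φ cos δ sin H_s = 0.9985 × 0.9568 × 0.9999 = 0.9553.
Q̄ = (1362/π) × (-0.0244 + 0.9553) = 433.54 × 0.9309 = 403.58 W/m².

404 W/m²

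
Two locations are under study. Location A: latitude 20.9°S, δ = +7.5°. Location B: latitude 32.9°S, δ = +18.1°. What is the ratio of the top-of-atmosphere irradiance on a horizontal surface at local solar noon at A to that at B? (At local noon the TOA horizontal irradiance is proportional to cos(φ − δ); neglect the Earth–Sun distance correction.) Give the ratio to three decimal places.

1.398

A: cos θ_z = cos(-20.9° − (7.5°)) = 0.8796.
B: cos θ_z = cos(-32.9° − (18.1°)) = 0.6293.
Ratio A/B = 0.8796 / 0.6293 = 1.3977.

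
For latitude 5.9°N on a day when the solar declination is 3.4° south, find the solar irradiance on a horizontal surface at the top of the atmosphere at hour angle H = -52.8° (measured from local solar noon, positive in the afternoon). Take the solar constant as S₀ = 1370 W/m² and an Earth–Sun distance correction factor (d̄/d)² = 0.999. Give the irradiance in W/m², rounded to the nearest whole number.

813 W/m²

cos θ_z = sin φ sin δ + cos φ cos δ cos H = (0.1028)(-0.0593) + (0.9947)(0.9982)(0.6046) = 0.5942.
Top-of-atmosphere irradiance = S₀ (d̄/d)² cos θ_z = 1370 × 0.999 × 0.5942 = 813.24 W/m².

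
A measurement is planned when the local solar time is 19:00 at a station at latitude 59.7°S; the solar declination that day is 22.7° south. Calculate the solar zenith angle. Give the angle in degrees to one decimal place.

Hour angle H = 15° × (19 − 12) = 105.00°.
With φ = -59.7°, δ = -22.7°, H = 105.00°: sin φ sin δ = 0.3332, cos φ cos δ cos H = -0.1205, so cos θ_z = 0.2127.
θ_z = arccos(0.2127) = 77.72°.

77.7°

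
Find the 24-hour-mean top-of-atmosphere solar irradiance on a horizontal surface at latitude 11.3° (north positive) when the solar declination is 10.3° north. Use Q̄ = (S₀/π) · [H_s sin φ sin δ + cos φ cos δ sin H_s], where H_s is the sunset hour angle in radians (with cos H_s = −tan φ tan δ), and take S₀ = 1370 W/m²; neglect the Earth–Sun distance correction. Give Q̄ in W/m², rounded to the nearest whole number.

445 W/m²

cos H_s = −tan(11.3°) · tan(10.3°) = -0.0363, so H_s = arccos(-0.0363) = 92.08°. In radians, H_s = 1.6071.
H_s sin φ sin δ = 1.6071 × 0.1959 × 0.1788 = 0.0563.
cos φ cos δ sin H_s = 0.9806 × 0.9839 × 0.9993 = 0.9641.
Q̄ = (1370/π) × (0.0563 + 0.9641) = 436.08 × 1.0204 = 444.98 W/m².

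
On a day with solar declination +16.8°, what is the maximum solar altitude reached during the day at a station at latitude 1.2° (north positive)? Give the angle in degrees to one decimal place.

74.4°

At local solar noon the hour angle is zero, so the elevation is 90° − |φ − δ| = 90° − |1.2° − (16.8°)| = 90° − 15.6° = 74.4°.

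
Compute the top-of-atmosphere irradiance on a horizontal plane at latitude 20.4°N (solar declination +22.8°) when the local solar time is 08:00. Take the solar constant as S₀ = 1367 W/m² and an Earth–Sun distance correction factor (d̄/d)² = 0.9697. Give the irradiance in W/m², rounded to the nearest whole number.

Hour angle H = 15° × (8 − 12) = -60.00°.
cos θ_z = sin φ sin δ + cos φ cos δ cos H = (0.3486)(0.3875) + (0.9373)(0.9219)(0.5000) = 0.5671.
Top-of-atmosphere irradiance = S₀ (d̄/d)² cos θ_z = 1367 × 0.9697 × 0.5671 = 751.74 W/m².

752 W/m²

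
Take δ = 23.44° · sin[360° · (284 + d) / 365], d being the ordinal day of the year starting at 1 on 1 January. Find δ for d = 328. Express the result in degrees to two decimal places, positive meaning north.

360 × (284 + 328) / 365 = 603.616°; sin(603.616°) = -0.8958.
δ = 23.44 × -0.8958 = -20.998° ≈ -21.00°.

-21.00°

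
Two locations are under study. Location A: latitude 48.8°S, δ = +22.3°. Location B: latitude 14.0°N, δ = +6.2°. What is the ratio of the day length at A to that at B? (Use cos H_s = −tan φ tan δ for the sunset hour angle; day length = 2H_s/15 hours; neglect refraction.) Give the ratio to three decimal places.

0.678

A: H_s = arccos(−tan -48.8° · tan 22.3°) = 62.06°, so 2H_s/15 = 8.2747 h.
B: H_s = arccos(−tan 14.0° · tan 6.2°) = 91.55°, so 2H_s/15 = 12.2067 h.
Ratio A/B = 8.2747 / 12.2067 = 0.6779.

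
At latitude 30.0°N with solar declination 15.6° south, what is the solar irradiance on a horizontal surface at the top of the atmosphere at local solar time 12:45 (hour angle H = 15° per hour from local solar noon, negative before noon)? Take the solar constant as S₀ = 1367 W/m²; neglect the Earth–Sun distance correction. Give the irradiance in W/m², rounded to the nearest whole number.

935 W/m²

Hour angle H = 15° × (12.75 − 12) = 11.25°.
cos θ_z = sin φ sin δ + cos φ cos δ cos H = (0.5000)(-0.2689) + (0.8660)(0.9632)(0.9808) = 0.6837.
Top-of-atmosphere irradiance = S₀ cos θ_z = 1367 × 0.6837 = 934.62 W/m².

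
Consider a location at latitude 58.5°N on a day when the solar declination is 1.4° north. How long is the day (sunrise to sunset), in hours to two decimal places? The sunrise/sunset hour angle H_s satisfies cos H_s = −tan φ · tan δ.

12.30 hours

−tan φ tan δ = −(1.6319)(0.0244) = -0.0398; H_s = arccos(-0.0398) = 92.28°.
Day length = 2 H_s / 15° h⁻¹ = 184.56° / 15 = 12.304 h.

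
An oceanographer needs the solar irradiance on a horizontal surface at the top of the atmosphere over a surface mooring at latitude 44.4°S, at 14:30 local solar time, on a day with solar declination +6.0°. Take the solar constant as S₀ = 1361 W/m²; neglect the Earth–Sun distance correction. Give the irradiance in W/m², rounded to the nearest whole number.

Hour angle H = 15° × (14.5 − 12) = 37.50°.
With φ = -44.4°, δ = 6.0°, H = 37.50°: sin φ sin δ = -0.0731, cos φ cos δ cos H = 0.5637, so cos θ_z = 0.4906.
Top-of-atmosphere irradiance = S₀ cos θ_z = 1361 × 0.4906 = 667.71 W/m².

668 W/m²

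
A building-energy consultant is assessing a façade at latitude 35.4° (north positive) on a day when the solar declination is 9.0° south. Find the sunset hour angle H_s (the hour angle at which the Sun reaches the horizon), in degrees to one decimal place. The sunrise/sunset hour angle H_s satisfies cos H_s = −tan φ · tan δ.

83.5°

cos H_s = −tan(35.4°) · tan(-9.0°) = 0.1126, so H_s = arccos(0.1126) = 83.53°.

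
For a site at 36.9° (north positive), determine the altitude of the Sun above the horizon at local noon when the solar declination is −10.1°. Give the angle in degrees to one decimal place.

At local solar noon the hour angle is zero, so the elevation is 90° − |φ − δ| = 90° − |36.9° − (-10.1°)| = 90° − 47.0° = 43.0°.

43.0°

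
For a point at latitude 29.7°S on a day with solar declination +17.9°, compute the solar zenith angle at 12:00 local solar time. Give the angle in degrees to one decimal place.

Hour angle H = 15° × (12 − 12) = 0.00°.
cos θ_z = sin φ sin δ + cos φ cos δ cos H = (-0.4955)(0.3074) + (0.8686)(0.9516)(1.0000) = 0.6742.
θ_z = arccos(0.6742) = 47.61°.

47.6°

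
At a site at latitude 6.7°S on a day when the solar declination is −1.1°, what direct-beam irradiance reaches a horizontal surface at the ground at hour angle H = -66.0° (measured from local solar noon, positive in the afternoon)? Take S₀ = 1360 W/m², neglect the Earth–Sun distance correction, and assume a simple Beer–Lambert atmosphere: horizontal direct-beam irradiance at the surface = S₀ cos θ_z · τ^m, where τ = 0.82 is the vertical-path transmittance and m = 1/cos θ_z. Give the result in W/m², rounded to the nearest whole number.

339 W/m²

cos θ_z = sin(-6.7°) sin(-1.1°) + cos(-6.7°) cos(-1.1°) cos(-66.00°) = 0.0022 + 0.4039 = 0.4061.
Air mass m = 1/cos θ_z = 1/0.4061 = 2.462; τ^m = 0.82^2.462 = 0.6135.
Surface direct beam = 1360 × 0.4061 × 0.6135 = 338.83 W/m².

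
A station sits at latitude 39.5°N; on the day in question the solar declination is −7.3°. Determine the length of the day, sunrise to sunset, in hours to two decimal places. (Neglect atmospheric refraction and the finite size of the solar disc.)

cos H_s = −tan(39.5°) · tan(-7.3°) = 0.1056, so H_s = arccos(0.1056) = 83.94°.
Day length = 2 H_s / 15° h⁻¹ = 167.88° / 15 = 11.192 h.

11.19 hours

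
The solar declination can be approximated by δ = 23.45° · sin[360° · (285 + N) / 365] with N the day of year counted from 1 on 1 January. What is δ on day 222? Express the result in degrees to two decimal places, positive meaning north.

+15.06°

360 × (285 + 222) / 365 = 500.055°; sin(500.055°) = 0.6421.
δ = 23.45 × 0.6421 = 15.057° ≈ +15.06°.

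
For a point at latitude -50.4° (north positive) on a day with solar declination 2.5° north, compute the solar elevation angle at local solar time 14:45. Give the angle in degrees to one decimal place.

Hour angle H = 15° × (14.75 − 12) = 41.25°.
cos θ_z = sin(-50.4°) sin(2.5°) + cos(-50.4°) cos(2.5°) cos(41.25°) = -0.0336 + 0.4788 = 0.4452.
θ_z = arccos(0.4452) = 63.56°, so the elevation is 90° − 63.56° = 26.44°.

26.4°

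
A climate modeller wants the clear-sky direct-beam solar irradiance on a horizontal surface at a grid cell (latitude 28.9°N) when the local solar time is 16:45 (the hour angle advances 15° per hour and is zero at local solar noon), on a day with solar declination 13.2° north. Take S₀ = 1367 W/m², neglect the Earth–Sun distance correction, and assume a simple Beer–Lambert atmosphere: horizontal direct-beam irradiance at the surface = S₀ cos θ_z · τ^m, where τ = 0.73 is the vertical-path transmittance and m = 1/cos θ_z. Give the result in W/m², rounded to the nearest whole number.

Hour angle H = 15° × (16.75 − 12) = 71.25°.
cos θ_z = sin(28.9°) sin(13.2°) + cos(28.9°) cos(13.2°) cos(71.25°) = 0.1104 + 0.2740 = 0.3844.
Air mass m = 1/cos θ_z = 1/0.3844 = 2.601; τ^m = 0.73^2.601 = 0.4411.
Surface direct beam = 1367 × 0.3844 × 0.4411 = 231.79 W/m².

232 W/m²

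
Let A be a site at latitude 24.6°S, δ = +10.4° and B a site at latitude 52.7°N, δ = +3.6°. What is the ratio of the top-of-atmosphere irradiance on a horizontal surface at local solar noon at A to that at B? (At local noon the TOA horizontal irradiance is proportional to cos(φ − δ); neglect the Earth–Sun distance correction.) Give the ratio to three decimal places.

1.251

A: cos θ_z = cos(-24.6° − (10.4°)) = 0.8192.
B: cos θ_z = cos(52.7° − (3.6°)) = 0.6547.
Ratio A/B = 0.8192 / 0.6547 = 1.2513.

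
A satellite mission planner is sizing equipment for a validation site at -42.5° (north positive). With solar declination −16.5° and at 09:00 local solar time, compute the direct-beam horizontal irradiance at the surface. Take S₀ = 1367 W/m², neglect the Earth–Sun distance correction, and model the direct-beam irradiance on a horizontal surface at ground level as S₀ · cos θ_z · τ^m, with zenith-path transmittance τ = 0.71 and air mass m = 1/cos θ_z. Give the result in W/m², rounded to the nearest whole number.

576 W/m²

Hour angle H = 15° × (9 − 12) = -45.00°.
cos θ_z = sin φ sin δ + cos φ cos δ cos H = (-0.6756)(-0.2840) + (0.7373)(0.9588)(0.7071) = 0.6917.
Air mass m = 1/cos θ_z = 1/0.6917 = 1.446; τ^m = 0.71^1.446 = 0.6094.
Surface direct beam = 1367 × 0.6917 × 0.6094 = 576.22 W/m².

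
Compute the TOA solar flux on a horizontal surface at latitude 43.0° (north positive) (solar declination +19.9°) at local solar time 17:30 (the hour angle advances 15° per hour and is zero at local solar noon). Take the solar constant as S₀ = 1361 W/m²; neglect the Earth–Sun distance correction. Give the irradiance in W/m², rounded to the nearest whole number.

Hour angle H = 15° × (17.5 − 12) = 82.50°.
cos θ_z = sin φ sin δ + cos φ cos δ cos H = (0.6820)(0.3404) + (0.7314)(0.9403)(0.1305) = 0.3219.
Top-of-atmosphere irradiance = S₀ cos θ_z = 1361 × 0.3219 = 438.11 W/m².

438 W/m²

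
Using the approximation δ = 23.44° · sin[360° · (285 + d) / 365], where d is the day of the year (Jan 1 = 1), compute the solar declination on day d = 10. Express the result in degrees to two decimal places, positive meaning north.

360 × (285 + 10) / 365 = 290.959°; sin(290.959°) = -0.9338.
δ = 23.44 × -0.9338 = -21.888° ≈ -21.89°.

-21.89°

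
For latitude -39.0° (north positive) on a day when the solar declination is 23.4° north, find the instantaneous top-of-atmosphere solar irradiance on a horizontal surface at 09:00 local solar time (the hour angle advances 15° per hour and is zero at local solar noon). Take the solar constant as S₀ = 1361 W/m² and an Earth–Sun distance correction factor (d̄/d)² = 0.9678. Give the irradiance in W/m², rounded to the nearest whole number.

Hour angle H = 15° × (9 − 12) = -45.00°.
cos θ_z = sin(-39.0°) sin(23.4°) + cos(-39.0°) cos(23.4°) cos(-45.00°) = -0.2499 + 0.5043 = 0.2544.
Top-of-atmosphere irradiance = S₀ (d̄/d)² cos θ_z = 1361 × 0.9678 × 0.2544 = 335.09 W/m².

335 W/m²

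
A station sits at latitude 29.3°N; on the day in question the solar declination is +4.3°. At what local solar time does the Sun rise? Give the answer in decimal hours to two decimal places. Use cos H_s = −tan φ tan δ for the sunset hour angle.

5.84 h

The sunset hour angle satisfies cos H_s = −tan φ tan δ = -0.0422, giving H_s = 92.42°.
Sunrise is at 12 − H_s/15 = 12 − 6.161 = 5.839 h local solar time.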